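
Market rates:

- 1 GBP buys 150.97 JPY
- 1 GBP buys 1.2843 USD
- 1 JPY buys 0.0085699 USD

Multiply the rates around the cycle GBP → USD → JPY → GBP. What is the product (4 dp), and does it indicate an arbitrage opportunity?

Around GBP → USD → JPY → GBP: 1 × 1.2843 ÷ 0.0085699 ÷ 150.97 = 0.992659
Product < 1; profitable direction is GBP → JPY → USD → GBP.

0.9927 (arbitrage exists)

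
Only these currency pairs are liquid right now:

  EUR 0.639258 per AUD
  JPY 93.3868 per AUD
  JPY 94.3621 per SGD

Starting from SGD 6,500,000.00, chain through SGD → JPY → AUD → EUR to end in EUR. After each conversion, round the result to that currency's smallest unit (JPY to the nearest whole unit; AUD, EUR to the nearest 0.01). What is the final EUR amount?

EUR 4,198,572.26

SGD 6,500,000.00 × 94.3621 = JPY 613,353,650
JPY 613,353,650 ÷ 93.3868 = AUD 6,567,883.79
AUD 6,567,883.79 × 0.639258 = EUR 4,198,572.26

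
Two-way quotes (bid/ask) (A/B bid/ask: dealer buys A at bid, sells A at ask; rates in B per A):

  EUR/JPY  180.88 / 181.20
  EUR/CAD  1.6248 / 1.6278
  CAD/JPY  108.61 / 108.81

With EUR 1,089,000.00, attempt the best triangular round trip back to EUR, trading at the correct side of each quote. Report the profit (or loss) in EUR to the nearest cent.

Net profit: EUR 23,112.12

Best loop EUR → JPY → CAD → EUR:
EUR 1,089,000.00 × 180.88 (sell EUR at bid) = JPY 196,978,320
JPY 196,978,320 ÷ 108.81 (buy CAD at ask) = CAD 1,810,296.11
CAD 1,810,296.11 ÷ 1.6278 (buy EUR at ask) = EUR 1,112,112.12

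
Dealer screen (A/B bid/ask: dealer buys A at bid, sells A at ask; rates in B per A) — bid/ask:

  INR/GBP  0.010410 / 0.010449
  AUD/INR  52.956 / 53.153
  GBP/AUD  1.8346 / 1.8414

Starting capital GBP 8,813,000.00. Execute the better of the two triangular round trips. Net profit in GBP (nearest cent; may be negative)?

Best loop GBP → AUD → INR → GBP:
GBP 8,813,000.00 × 1.8346 (sell GBP at bid) = AUD 16,168,329.80
AUD 16,168,329.80 × 52.956 (sell AUD at bid) = INR 856,210,072.89
INR 856,210,072.89 × 0.010410 (sell INR at bid) = GBP 8,913,146.86

Net profit: GBP 100,146.86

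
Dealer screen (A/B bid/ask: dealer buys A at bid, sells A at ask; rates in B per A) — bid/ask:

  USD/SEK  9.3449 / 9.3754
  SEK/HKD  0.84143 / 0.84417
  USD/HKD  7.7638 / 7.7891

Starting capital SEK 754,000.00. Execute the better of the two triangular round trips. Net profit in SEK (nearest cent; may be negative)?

Best loop SEK → HKD → USD → SEK:
SEK 754,000.00 × 0.84143 (sell SEK at bid) = HKD 634,438.22
HKD 634,438.22 ÷ 7.7891 (buy USD at ask) = USD 81,452.06
USD 81,452.06 × 9.3449 (sell USD at bid) = SEK 761,161.33

Net profit: SEK 7,161.33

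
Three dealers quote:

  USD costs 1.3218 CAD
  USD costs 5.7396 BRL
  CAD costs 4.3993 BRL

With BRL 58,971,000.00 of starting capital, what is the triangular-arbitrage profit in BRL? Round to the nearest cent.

Profitable loop is BRL → USD → CAD → BRL:
BRL 58,971,000.00 ÷ 5.7396 = USD 10,274,409.37
USD 10,274,409.37 × 1.3218 = CAD 13,580,714.30
CAD 13,580,714.30 × 4.3993 = BRL 59,745,636.42
Profit = BRL 59,745,636.42 − BRL 58,971,000.00

Profit: BRL 774,636.42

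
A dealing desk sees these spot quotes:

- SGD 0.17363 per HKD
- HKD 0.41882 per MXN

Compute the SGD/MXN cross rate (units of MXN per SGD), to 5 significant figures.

SGD/MXN = 13.751

1 SGD ÷ 0.17363 = 5.75937 HKD
5.75937 HKD ÷ 0.41882 = 13.7514 MXN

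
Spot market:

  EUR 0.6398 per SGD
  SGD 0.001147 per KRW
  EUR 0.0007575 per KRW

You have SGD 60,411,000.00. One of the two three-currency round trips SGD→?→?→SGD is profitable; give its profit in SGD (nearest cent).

Profitable loop is SGD → KRW → EUR → SGD:
SGD 60,411,000.00 ÷ 0.001147 = KRW 52,668,700,959
KRW 52,668,700,959 × 0.0007575 = EUR 39,896,540.98
EUR 39,896,540.98 ÷ 0.6398 = SGD 62,357,832.10
Profit = SGD 62,357,832.10 − SGD 60,411,000.00

Profit: SGD 1,946,832.10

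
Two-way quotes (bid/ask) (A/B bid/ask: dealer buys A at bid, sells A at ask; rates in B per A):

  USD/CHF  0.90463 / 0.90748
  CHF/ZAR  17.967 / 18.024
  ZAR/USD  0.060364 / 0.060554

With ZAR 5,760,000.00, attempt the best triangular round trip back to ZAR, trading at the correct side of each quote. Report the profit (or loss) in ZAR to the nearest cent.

Net profit: ZAR 55,558.19

Best loop ZAR → CHF → USD → ZAR:
ZAR 5,760,000.00 ÷ 18.024 (buy CHF at ask) = CHF 319,573.90
CHF 319,573.90 ÷ 0.90748 (buy USD at ask) = USD 352,155.31
USD 352,155.31 ÷ 0.060554 (buy ZAR at ask) = ZAR 5,815,558.19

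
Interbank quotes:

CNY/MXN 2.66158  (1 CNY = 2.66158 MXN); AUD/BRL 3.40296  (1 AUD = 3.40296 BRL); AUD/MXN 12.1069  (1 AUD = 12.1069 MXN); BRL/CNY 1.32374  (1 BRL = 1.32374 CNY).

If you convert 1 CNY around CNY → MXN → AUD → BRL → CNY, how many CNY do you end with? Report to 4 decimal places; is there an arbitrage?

Around CNY → MXN → AUD → BRL → CNY: 1 × 2.66158 ÷ 12.1069 × 3.40296 × 1.32374 = 0.990298
Product < 1; profitable direction is CNY → BRL → AUD → MXN → CNY.

0.9903 (arbitrage exists)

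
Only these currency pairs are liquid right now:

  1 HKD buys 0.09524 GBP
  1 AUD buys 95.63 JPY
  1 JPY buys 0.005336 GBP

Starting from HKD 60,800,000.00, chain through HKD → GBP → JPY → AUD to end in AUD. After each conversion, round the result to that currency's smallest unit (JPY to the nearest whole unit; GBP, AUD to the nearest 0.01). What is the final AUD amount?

HKD 60,800,000.00 × 0.09524 = GBP 5,790,592.00
GBP 5,790,592.00 ÷ 0.005336 = JPY 1,085,193,403
JPY 1,085,193,403 ÷ 95.63 = AUD 11,347,834.39

AUD 11,347,834.39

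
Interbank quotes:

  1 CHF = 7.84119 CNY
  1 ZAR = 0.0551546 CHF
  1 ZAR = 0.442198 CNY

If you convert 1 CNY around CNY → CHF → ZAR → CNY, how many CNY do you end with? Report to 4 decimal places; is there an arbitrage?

1.0225 (arbitrage exists)

Around CNY → CHF → ZAR → CNY: 1 ÷ 7.84119 ÷ 0.0551546 × 0.442198 = 1.022476
Product > 1; profitable direction is CNY → CHF → ZAR → CNY.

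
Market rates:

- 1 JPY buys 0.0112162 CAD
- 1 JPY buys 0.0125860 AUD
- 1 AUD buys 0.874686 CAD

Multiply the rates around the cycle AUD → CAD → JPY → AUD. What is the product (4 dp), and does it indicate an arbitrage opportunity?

Around AUD → CAD → JPY → AUD: 1 × 0.874686 ÷ 0.0112162 × 0.0125860 = 0.981509
Product < 1; profitable direction is AUD → JPY → CAD → AUD.

0.9815 (arbitrage exists)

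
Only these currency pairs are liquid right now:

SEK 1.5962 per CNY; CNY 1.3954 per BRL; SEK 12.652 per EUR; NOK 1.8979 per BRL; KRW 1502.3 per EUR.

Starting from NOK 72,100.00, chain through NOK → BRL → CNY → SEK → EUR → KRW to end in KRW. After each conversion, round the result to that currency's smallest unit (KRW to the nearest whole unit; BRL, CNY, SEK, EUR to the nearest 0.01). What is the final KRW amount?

NOK 72,100.00 ÷ 1.8979 = BRL 37,989.36
BRL 37,989.36 × 1.3954 = CNY 53,010.35
CNY 53,010.35 × 1.5962 = SEK 84,615.12
SEK 84,615.12 ÷ 12.652 = EUR 6,687.88
EUR 6,687.88 × 1502.3 = KRW 10,047,202

KRW 10,047,202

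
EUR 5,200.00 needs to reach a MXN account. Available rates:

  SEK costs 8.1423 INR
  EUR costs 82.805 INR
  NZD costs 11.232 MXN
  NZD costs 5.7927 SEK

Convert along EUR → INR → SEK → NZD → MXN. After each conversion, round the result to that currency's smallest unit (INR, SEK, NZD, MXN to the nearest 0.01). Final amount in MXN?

EUR 5,200.00 × 82.805 = INR 430,586.00
INR 430,586.00 ÷ 8.1423 = SEK 52,882.60
SEK 52,882.60 ÷ 5.7927 = NZD 9,129.18
NZD 9,129.18 × 11.232 = MXN 102,538.95

MXN 102,538.95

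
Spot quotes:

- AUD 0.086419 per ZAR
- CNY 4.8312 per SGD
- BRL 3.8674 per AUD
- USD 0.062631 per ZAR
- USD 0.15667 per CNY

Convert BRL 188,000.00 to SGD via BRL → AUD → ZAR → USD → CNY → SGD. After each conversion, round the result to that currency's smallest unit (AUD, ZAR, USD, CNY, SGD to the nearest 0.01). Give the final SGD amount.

SGD 46,545.53

BRL 188,000.00 ÷ 3.8674 = AUD 48,611.47
AUD 48,611.47 ÷ 0.086419 = ZAR 562,509.05
ZAR 562,509.05 × 0.062631 = USD 35,230.50
USD 35,230.50 ÷ 0.15667 = CNY 224,870.75
CNY 224,870.75 ÷ 4.8312 = SGD 46,545.53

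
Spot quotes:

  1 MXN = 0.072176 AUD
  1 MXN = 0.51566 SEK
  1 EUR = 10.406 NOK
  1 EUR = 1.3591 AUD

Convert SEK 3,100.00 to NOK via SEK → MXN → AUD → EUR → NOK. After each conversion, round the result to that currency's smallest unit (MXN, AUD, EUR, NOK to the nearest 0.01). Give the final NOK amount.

NOK 3,322.22

SEK 3,100.00 ÷ 0.51566 = MXN 6,011.71
MXN 6,011.71 × 0.072176 = AUD 433.90
AUD 433.90 ÷ 1.3591 = EUR 319.26
EUR 319.26 × 10.406 = NOK 3,322.22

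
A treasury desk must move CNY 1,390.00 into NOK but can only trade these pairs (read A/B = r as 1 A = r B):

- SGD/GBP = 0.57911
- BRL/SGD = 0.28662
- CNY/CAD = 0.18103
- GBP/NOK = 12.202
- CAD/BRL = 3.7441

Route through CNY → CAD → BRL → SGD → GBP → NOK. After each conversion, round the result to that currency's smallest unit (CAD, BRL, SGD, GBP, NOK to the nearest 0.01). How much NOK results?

CNY 1,390.00 × 0.18103 = CAD 251.63
CAD 251.63 × 3.7441 = BRL 942.13
BRL 942.13 × 0.28662 = SGD 270.03
SGD 270.03 × 0.57911 = GBP 156.38
GBP 156.38 × 12.202 = NOK 1,908.15

NOK 1,908.15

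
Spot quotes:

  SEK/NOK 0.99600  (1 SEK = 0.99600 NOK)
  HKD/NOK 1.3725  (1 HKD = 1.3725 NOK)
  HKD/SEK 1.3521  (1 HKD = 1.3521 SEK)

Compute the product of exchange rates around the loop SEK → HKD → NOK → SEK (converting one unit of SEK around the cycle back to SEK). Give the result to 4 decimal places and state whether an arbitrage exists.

1.0192 (arbitrage exists)

Around SEK → HKD → NOK → SEK: 1 ÷ 1.3521 × 1.3725 ÷ 0.99600 = 1.019164
Product > 1; profitable direction is SEK → HKD → NOK → SEK.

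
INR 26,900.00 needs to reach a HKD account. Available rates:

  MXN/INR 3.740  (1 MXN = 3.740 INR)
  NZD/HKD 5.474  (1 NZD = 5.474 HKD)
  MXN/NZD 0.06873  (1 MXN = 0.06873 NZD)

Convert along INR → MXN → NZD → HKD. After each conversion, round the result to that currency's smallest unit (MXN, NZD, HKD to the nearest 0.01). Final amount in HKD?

INR 26,900.00 ÷ 3.740 = MXN 7,192.51
MXN 7,192.51 × 0.06873 = NZD 494.34
NZD 494.34 × 5.474 = HKD 2,706.02

HKD 2,706.02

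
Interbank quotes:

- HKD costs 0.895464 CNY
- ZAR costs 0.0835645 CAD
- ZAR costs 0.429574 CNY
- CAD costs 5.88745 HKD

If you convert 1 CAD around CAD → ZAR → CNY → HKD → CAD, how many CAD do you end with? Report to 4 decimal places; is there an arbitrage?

Around CAD → ZAR → CNY → HKD → CAD: 1 ÷ 0.0835645 × 0.429574 ÷ 0.895464 ÷ 5.88745 = 0.975081
Product < 1; profitable direction is CAD → HKD → CNY → ZAR → CAD.

0.9751 (arbitrage exists)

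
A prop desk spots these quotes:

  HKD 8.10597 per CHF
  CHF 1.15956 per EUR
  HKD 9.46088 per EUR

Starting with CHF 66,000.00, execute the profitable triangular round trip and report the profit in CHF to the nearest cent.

Profit: CHF 431.99

Profitable loop is CHF → EUR → HKD → CHF:
CHF 66,000.00 ÷ 1.15956 = EUR 56,918.14
EUR 56,918.14 × 9.46088 = HKD 538,495.71
HKD 538,495.71 ÷ 8.10597 = CHF 66,431.99
Profit = CHF 66,431.99 − CHF 66,000.00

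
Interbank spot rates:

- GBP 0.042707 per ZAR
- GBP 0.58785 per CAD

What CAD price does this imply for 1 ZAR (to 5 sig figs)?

ZAR/CAD = 0.072649

1 ZAR × 0.042707 = 0.042707 GBP
0.042707 GBP ÷ 0.58785 = 0.0726495 CAD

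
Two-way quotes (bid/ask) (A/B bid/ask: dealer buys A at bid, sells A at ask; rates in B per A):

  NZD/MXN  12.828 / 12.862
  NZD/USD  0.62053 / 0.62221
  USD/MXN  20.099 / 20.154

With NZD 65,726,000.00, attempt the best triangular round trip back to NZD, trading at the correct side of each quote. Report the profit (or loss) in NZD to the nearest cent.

Net profit: NZD 1,509,387.59

Best loop NZD → MXN → USD → NZD:
NZD 65,726,000.00 × 12.828 (sell NZD at bid) = MXN 843,133,128.00
MXN 843,133,128.00 ÷ 20.154 (buy USD at ask) = USD 41,834,530.52
USD 41,834,530.52 ÷ 0.62221 (buy NZD at ask) = NZD 67,235,387.59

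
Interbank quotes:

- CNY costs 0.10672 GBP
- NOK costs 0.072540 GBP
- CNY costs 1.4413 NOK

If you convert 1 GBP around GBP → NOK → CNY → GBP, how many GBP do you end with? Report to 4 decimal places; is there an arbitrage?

Around GBP → NOK → CNY → GBP: 1 ÷ 0.072540 ÷ 1.4413 × 0.10672 = 1.020737
Product > 1; profitable direction is GBP → NOK → CNY → GBP.

1.0207 (arbitrage exists)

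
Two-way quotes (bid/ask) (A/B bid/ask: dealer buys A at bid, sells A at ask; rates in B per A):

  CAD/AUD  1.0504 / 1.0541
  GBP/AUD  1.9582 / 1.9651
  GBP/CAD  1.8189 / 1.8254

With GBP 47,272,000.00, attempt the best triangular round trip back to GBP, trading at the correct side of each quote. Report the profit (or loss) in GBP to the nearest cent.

Net profit: GBP 836,427.74

Best loop GBP → AUD → CAD → GBP:
GBP 47,272,000.00 × 1.9582 (sell GBP at bid) = AUD 92,568,030.40
AUD 92,568,030.40 ÷ 1.0541 (buy CAD at ask) = CAD 87,817,123.99
CAD 87,817,123.99 ÷ 1.8254 (buy GBP at ask) = GBP 48,108,427.74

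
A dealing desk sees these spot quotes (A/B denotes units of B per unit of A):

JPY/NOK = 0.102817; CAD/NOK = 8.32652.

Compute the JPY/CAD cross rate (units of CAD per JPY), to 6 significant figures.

1 JPY × 0.102817 = 0.102817 NOK
0.102817 NOK ÷ 8.32652 = 0.0123481 CAD

JPY/CAD = 0.0123481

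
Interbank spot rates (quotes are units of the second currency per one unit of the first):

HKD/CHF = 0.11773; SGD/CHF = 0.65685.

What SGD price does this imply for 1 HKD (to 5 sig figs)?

HKD/SGD = 0.17923

1 HKD × 0.11773 = 0.11773 CHF
0.11773 CHF ÷ 0.65685 = 0.179234 SGD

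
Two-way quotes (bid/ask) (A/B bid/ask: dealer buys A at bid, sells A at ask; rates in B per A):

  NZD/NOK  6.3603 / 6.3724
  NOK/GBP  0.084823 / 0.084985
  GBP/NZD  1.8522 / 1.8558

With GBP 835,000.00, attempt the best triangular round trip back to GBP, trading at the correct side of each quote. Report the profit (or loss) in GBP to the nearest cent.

Best loop GBP → NZD → NOK → GBP:
GBP 835,000.00 × 1.8522 (sell GBP at bid) = NZD 1,546,587.00
NZD 1,546,587.00 × 6.3603 (sell NZD at bid) = NOK 9,836,757.30
NOK 9,836,757.30 × 0.084823 (sell NOK at bid) = GBP 834,383.26

Net result: GBP -616.74 (no profitable arbitrage after spreads)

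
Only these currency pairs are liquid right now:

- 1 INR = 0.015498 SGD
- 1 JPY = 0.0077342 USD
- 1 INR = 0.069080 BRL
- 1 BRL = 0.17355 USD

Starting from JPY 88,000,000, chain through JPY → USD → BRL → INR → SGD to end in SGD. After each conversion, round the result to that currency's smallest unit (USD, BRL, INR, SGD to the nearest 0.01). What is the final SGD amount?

SGD 879,825.98

JPY 88,000,000 × 0.0077342 = USD 680,609.60
USD 680,609.60 ÷ 0.17355 = BRL 3,921,691.73
BRL 3,921,691.73 ÷ 0.069080 = INR 56,770,291.40
INR 56,770,291.40 × 0.015498 = SGD 879,825.98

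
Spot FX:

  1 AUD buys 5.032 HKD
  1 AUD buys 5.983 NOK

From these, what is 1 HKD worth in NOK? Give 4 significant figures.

HKD/NOK = 1.189

1 HKD ÷ 5.032 = 0.198728 AUD
0.198728 AUD × 5.983 = 1.18899 NOK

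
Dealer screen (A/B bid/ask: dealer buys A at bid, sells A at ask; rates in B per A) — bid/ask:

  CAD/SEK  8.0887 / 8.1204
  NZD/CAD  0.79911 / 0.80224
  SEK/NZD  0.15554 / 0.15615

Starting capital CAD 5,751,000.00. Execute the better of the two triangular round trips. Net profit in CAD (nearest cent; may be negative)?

Best loop CAD → SEK → NZD → CAD:
CAD 5,751,000.00 × 8.0887 (sell CAD at bid) = SEK 46,518,113.70
SEK 46,518,113.70 × 0.15554 (sell SEK at bid) = NZD 7,235,427.40
NZD 7,235,427.40 × 0.79911 (sell NZD at bid) = CAD 5,781,902.39

Net profit: CAD 30,902.39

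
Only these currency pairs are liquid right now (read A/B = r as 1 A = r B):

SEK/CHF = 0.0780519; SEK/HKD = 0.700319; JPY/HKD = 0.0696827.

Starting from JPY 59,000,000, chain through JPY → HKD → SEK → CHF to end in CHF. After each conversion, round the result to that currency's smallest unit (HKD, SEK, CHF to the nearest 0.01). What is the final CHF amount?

CHF 458,209.99

JPY 59,000,000 × 0.0696827 = HKD 4,111,279.30
HKD 4,111,279.30 ÷ 0.700319 = SEK 5,870,580.84
SEK 5,870,580.84 × 0.0780519 = CHF 458,209.99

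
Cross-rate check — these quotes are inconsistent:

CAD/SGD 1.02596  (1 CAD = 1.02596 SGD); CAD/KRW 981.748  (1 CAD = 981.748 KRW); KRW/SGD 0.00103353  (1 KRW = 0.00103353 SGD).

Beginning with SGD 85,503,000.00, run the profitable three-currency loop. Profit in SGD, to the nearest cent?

Profitable loop is SGD → KRW → CAD → SGD:
SGD 85,503,000.00 ÷ 0.00103353 = KRW 82,729,093,495
KRW 82,729,093,495 ÷ 981.748 = CAD 84,267,137.28
CAD 84,267,137.28 × 1.02596 = SGD 86,454,712.17
Profit = SGD 86,454,712.17 − SGD 85,503,000.00

Profit: SGD 951,712.17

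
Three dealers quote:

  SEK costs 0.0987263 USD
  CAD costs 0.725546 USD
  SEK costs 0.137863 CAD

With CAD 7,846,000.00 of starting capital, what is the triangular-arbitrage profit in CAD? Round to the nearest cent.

Profitable loop is CAD → USD → SEK → CAD:
CAD 7,846,000.00 × 0.725546 = USD 5,692,633.92
USD 5,692,633.92 ÷ 0.0987263 = SEK 57,660,764.32
SEK 57,660,764.32 × 0.137863 = CAD 7,949,285.95
Profit = CAD 7,949,285.95 − CAD 7,846,000.00

Profit: CAD 103,285.95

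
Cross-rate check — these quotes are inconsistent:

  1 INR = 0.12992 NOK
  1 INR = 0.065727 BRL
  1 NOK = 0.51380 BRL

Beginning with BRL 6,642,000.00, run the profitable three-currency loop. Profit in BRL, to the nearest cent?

Profit: BRL 103,671.26

Profitable loop is BRL → INR → NOK → BRL:
BRL 6,642,000.00 ÷ 0.065727 = INR 101,054,361.22
INR 101,054,361.22 × 0.12992 = NOK 13,128,982.61
NOK 13,128,982.61 × 0.51380 = BRL 6,745,671.26
Profit = BRL 6,745,671.26 − BRL 6,642,000.00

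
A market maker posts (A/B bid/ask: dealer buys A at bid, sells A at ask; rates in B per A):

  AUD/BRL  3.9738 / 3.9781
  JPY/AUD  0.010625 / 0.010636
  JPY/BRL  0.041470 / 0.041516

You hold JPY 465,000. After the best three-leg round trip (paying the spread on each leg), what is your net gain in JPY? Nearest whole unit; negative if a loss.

Best loop JPY → AUD → BRL → JPY:
JPY 465,000 × 0.010625 (sell JPY at bid) = AUD 4,940.62
AUD 4,940.62 × 3.9738 (sell AUD at bid) = BRL 19,633.06
BRL 19,633.06 ÷ 0.041516 (buy JPY at ask) = JPY 472,903

Net profit: JPY 7,903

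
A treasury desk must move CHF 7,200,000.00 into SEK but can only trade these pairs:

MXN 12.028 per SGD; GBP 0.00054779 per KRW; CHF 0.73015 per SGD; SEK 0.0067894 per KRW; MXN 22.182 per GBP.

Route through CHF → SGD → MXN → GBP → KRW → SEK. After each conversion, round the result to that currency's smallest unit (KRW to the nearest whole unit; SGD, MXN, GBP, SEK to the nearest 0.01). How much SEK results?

CHF 7,200,000.00 ÷ 0.73015 = SGD 9,860,987.47
SGD 9,860,987.47 × 12.028 = MXN 118,607,957.29
MXN 118,607,957.29 ÷ 22.182 = GBP 5,347,036.21
GBP 5,347,036.21 ÷ 0.00054779 = KRW 9,761,105,917
KRW 9,761,105,917 × 0.0067894 = SEK 66,272,052.51

SEK 66,272,052.51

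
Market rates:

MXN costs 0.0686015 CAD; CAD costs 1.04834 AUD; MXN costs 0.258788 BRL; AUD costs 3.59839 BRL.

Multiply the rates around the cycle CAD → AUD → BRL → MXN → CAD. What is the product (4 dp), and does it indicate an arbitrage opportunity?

1.0000 (no arbitrage)

Around CAD → AUD → BRL → MXN → CAD: 1 × 1.04834 × 3.59839 ÷ 0.258788 × 0.0686015 = 1.000000
Product ≈ 1 (deviation 0.000%, within rounding noise).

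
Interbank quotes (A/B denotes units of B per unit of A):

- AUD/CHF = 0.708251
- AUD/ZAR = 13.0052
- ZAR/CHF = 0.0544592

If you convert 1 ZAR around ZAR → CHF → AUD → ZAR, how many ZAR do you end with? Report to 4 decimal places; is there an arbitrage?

1.0000 (no arbitrage)

Around ZAR → CHF → AUD → ZAR: 1 × 0.0544592 ÷ 0.708251 × 13.0052 = 1.000003
Product ≈ 1 (deviation 0.000%, within rounding noise).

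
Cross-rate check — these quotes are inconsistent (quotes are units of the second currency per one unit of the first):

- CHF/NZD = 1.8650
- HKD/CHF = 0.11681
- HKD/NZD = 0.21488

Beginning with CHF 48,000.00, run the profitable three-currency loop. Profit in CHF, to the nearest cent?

Profitable loop is CHF → NZD → HKD → CHF:
CHF 48,000.00 × 1.8650 = NZD 89,520.00
NZD 89,520.00 ÷ 0.21488 = HKD 416,604.62
HKD 416,604.62 × 0.11681 = CHF 48,663.59
Profit = CHF 48,663.59 − CHF 48,000.00

Profit: CHF 663.59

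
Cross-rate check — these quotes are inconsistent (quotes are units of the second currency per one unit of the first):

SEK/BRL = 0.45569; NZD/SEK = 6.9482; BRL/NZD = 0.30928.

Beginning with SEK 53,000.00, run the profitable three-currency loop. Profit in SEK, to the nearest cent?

Profit: SEK 1,123.05

Profitable loop is SEK → NZD → BRL → SEK:
SEK 53,000.00 ÷ 6.9482 = NZD 7,627.87
NZD 7,627.87 ÷ 0.30928 = BRL 24,663.33
BRL 24,663.33 ÷ 0.45569 = SEK 54,123.05
Profit = SEK 54,123.05 − SEK 53,000.00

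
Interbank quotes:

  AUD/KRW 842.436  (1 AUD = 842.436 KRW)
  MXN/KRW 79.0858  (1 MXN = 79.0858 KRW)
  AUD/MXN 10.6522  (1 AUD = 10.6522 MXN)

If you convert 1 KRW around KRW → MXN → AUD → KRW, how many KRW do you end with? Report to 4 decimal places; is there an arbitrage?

Around KRW → MXN → AUD → KRW: 1 ÷ 79.0858 ÷ 10.6522 × 842.436 = 0.999998
Product ≈ 1 (deviation 0.000%, within rounding noise).

1.0000 (no arbitrage)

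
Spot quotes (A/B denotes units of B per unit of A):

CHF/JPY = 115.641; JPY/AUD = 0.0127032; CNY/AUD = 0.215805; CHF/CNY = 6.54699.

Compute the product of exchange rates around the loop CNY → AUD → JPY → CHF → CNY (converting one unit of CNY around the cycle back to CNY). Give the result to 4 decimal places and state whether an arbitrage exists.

0.9618 (arbitrage exists)

Around CNY → AUD → JPY → CHF → CNY: 1 × 0.215805 ÷ 0.0127032 ÷ 115.641 × 6.54699 = 0.961785
Product < 1; profitable direction is CNY → CHF → JPY → AUD → CNY.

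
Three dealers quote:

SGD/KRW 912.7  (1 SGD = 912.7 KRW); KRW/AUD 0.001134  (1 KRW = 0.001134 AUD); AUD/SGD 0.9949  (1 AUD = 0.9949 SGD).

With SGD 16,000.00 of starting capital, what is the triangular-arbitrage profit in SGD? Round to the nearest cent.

Profit: SGD 475.57

Profitable loop is SGD → KRW → AUD → SGD:
SGD 16,000.00 × 912.7 = KRW 14,603,200
KRW 14,603,200 × 0.001134 = AUD 16,560.03
AUD 16,560.03 × 0.9949 = SGD 16,475.57
Profit = SGD 16,475.57 − SGD 16,000.00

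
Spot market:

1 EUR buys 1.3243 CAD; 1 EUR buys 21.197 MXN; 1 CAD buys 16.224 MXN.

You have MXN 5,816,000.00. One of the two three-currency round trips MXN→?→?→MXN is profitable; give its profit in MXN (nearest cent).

Profitable loop is MXN → EUR → CAD → MXN:
MXN 5,816,000.00 ÷ 21.197 = EUR 274,378.45
EUR 274,378.45 × 1.3243 = CAD 363,359.38
CAD 363,359.38 × 16.224 = MXN 5,895,142.60
Profit = MXN 5,895,142.60 − MXN 5,816,000.00

Profit: MXN 79,142.60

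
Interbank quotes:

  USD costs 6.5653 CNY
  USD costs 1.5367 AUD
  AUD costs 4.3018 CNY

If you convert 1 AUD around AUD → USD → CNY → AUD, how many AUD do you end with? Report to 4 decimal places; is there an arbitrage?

Around AUD → USD → CNY → AUD: 1 ÷ 1.5367 × 6.5653 ÷ 4.3018 = 0.993151
Product < 1; profitable direction is AUD → CNY → USD → AUD.

0.9932 (arbitrage exists)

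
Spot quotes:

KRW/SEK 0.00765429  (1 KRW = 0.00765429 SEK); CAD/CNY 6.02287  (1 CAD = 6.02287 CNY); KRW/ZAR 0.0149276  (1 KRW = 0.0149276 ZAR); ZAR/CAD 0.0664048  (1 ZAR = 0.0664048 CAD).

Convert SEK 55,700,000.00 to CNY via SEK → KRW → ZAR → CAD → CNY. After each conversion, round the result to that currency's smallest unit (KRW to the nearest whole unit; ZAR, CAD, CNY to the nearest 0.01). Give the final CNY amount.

SEK 55,700,000.00 ÷ 0.00765429 = KRW 7,276,964,944
KRW 7,276,964,944 × 0.0149276 = ZAR 108,627,621.90
ZAR 108,627,621.90 × 0.0664048 = CAD 7,213,395.51
CAD 7,213,395.51 × 6.02287 = CNY 43,445,343.42

CNY 43,445,343.42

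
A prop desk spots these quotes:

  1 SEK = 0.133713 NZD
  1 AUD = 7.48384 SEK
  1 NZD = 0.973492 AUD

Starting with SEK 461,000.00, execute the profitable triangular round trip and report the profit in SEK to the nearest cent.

Profitable loop is SEK → AUD → NZD → SEK:
SEK 461,000.00 ÷ 7.48384 = AUD 61,599.39
AUD 61,599.39 ÷ 0.973492 = NZD 63,276.73
NZD 63,276.73 ÷ 0.133713 = SEK 473,227.98
Profit = SEK 473,227.98 − SEK 461,000.00

Profit: SEK 12,227.98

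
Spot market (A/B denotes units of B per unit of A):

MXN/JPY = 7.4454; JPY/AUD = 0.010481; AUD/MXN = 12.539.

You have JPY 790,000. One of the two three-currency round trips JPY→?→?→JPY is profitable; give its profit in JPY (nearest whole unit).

Profit: JPY 17,372

Profitable loop is JPY → MXN → AUD → JPY:
JPY 790,000 ÷ 7.4454 = MXN 106,105.78
MXN 106,105.78 ÷ 12.539 = AUD 8,462.06
AUD 8,462.06 ÷ 0.010481 = JPY 807,372
Profit = JPY 807,372 − JPY 790,000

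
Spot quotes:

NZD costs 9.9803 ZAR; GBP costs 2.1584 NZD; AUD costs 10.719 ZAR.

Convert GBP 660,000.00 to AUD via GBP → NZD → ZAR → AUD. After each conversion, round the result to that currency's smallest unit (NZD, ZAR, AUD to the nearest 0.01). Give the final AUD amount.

AUD 1,326,371.53

GBP 660,000.00 × 2.1584 = NZD 1,424,544.00
NZD 1,424,544.00 × 9.9803 = ZAR 14,217,376.48
ZAR 14,217,376.48 ÷ 10.719 = AUD 1,326,371.53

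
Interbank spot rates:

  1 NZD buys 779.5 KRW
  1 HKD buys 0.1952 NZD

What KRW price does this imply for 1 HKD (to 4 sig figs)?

1 HKD × 0.1952 = 0.1952 NZD
0.1952 NZD × 779.5 = 152.158 KRW

HKD/KRW = 152.2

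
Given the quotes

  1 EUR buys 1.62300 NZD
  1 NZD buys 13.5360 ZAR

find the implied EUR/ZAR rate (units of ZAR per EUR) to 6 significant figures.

1 EUR × 1.62300 = 1.623 NZD
1.623 NZD × 13.5360 = 21.9689 ZAR

EUR/ZAR = 21.9689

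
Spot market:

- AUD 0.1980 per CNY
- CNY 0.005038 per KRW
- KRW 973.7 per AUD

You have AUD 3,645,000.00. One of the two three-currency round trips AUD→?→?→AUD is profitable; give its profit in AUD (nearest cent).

Profitable loop is AUD → CNY → KRW → AUD:
AUD 3,645,000.00 ÷ 0.1980 = CNY 18,409,090.91
CNY 18,409,090.91 ÷ 0.005038 = KRW 3,654,047,421
KRW 3,654,047,421 ÷ 973.7 = AUD 3,752,744.60
Profit = AUD 3,752,744.60 − AUD 3,645,000.00

Profit: AUD 107,744.60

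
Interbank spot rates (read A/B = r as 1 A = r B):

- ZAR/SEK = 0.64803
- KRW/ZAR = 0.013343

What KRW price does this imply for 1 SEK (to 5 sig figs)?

1 SEK ÷ 0.64803 = 1.54314 ZAR
1.54314 ZAR ÷ 0.013343 = 115.652 KRW

SEK/KRW = 115.65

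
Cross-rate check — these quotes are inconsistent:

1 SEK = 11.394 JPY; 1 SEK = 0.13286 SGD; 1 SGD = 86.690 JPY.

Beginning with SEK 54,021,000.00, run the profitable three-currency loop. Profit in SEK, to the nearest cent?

Profit: SEK 586,168.15

Profitable loop is SEK → SGD → JPY → SEK:
SEK 54,021,000.00 × 0.13286 = SGD 7,177,230.06
SGD 7,177,230.06 × 86.690 = JPY 622,194,074
JPY 622,194,074 ÷ 11.394 = SEK 54,607,168.15
Profit = SEK 54,607,168.15 − SEK 54,021,000.00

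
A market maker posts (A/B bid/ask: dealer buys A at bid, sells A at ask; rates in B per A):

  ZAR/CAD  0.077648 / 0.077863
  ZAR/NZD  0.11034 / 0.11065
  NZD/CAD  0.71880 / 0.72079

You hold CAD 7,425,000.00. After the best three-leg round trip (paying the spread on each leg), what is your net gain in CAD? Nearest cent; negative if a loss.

Best loop CAD → ZAR → NZD → CAD:
CAD 7,425,000.00 ÷ 0.077863 (buy ZAR at ask) = ZAR 95,359,798.62
ZAR 95,359,798.62 × 0.11034 (sell ZAR at bid) = NZD 10,522,000.18
NZD 10,522,000.18 × 0.71880 (sell NZD at bid) = CAD 7,563,213.73

Net profit: CAD 138,213.73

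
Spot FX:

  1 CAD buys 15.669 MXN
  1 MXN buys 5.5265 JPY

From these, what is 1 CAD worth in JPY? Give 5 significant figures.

CAD/JPY = 86.595

1 CAD × 15.669 = 15.669 MXN
15.669 MXN × 5.5265 = 86.5947 JPY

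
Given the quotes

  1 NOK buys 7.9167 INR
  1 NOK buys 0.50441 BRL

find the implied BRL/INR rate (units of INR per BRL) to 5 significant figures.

1 BRL ÷ 0.50441 = 1.98251 NOK
1.98251 NOK × 7.9167 = 15.695 INR

BRL/INR = 15.695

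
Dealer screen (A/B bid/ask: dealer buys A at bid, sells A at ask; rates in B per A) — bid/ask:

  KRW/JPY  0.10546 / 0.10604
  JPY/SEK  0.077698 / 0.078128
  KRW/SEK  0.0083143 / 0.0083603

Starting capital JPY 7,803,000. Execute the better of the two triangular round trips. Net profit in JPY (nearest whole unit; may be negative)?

Best loop JPY → KRW → SEK → JPY:
JPY 7,803,000 ÷ 0.10604 (buy KRW at ask) = KRW 73,585,439
KRW 73,585,439 × 0.0083143 (sell KRW at bid) = SEK 611,811.42
SEK 611,811.42 ÷ 0.078128 (buy JPY at ask) = JPY 7,830,885

Net profit: JPY 27,885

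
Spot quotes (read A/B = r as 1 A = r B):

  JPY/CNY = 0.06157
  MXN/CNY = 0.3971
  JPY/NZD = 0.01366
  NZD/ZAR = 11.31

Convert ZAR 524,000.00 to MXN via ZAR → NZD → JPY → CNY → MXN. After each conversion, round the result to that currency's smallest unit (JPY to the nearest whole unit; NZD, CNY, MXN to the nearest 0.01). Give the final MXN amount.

ZAR 524,000.00 ÷ 11.31 = NZD 46,330.68
NZD 46,330.68 ÷ 0.01366 = JPY 3,391,704
JPY 3,391,704 × 0.06157 = CNY 208,827.22
CNY 208,827.22 ÷ 0.3971 = MXN 525,880.68

MXN 525,880.68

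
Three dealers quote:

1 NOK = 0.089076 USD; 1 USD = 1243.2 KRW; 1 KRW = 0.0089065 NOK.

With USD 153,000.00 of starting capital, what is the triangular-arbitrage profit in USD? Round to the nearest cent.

Profitable loop is USD → NOK → KRW → USD:
USD 153,000.00 ÷ 0.089076 = NOK 1,717,634.38
NOK 1,717,634.38 ÷ 0.0089065 = KRW 192,851,780
KRW 192,851,780 ÷ 1243.2 = USD 155,125.31
Profit = USD 155,125.31 − USD 153,000.00

Profit: USD 2,125.31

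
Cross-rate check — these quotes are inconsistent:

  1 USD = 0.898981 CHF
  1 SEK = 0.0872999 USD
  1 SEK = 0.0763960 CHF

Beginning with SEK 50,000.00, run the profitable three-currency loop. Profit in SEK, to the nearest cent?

Profitable loop is SEK → USD → CHF → SEK:
SEK 50,000.00 × 0.0872999 = USD 4,364.99
USD 4,364.99 × 0.898981 = CHF 3,924.05
CHF 3,924.05 ÷ 0.0763960 = SEK 51,364.57
Profit = SEK 51,364.57 − SEK 50,000.00

Profit: SEK 1,364.57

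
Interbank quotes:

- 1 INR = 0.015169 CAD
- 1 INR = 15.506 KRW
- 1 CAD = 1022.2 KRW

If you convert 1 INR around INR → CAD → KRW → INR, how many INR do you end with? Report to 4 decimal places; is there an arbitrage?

Around INR → CAD → KRW → INR: 1 × 0.015169 × 1022.2 ÷ 15.506 = 0.999984
Product ≈ 1 (deviation 0.002%, within rounding noise).

1.0000 (no arbitrage)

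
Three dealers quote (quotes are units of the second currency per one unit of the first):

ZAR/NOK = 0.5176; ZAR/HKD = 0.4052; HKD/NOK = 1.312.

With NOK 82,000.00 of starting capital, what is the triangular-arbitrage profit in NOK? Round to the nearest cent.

Profitable loop is NOK → ZAR → HKD → NOK:
NOK 82,000.00 ÷ 0.5176 = ZAR 158,423.49
ZAR 158,423.49 × 0.4052 = HKD 64,193.20
HKD 64,193.20 × 1.312 = NOK 84,221.48
Profit = NOK 84,221.48 − NOK 82,000.00

Profit: NOK 2,221.48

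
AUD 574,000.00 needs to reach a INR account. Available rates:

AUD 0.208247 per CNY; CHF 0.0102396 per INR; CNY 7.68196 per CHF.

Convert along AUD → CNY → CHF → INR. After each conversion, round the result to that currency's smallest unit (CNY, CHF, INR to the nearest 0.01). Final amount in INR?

INR 35,041,130.51

AUD 574,000.00 ÷ 0.208247 = CNY 2,756,342.23
CNY 2,756,342.23 ÷ 7.68196 = CHF 358,807.16
CHF 358,807.16 ÷ 0.0102396 = INR 35,041,130.51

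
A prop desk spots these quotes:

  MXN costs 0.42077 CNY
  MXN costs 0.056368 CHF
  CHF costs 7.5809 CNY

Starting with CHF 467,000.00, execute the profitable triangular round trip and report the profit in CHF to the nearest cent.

Profit: CHF 7,269.84

Profitable loop is CHF → CNY → MXN → CHF:
CHF 467,000.00 × 7.5809 = CNY 3,540,280.30
CNY 3,540,280.30 ÷ 0.42077 = MXN 8,413,813.48
MXN 8,413,813.48 × 0.056368 = CHF 474,269.84
Profit = CHF 474,269.84 − CHF 467,000.00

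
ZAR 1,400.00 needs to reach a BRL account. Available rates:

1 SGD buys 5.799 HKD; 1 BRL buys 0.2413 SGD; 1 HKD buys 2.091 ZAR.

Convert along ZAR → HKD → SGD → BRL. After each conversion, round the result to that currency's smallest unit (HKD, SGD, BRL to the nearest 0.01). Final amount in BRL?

ZAR 1,400.00 ÷ 2.091 = HKD 669.54
HKD 669.54 ÷ 5.799 = SGD 115.46
SGD 115.46 ÷ 0.2413 = BRL 478.49

BRL 478.49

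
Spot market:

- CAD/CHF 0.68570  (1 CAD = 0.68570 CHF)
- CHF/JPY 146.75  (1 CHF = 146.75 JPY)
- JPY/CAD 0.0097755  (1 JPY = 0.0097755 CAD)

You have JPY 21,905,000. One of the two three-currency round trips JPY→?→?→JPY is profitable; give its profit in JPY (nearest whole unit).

Profit: JPY 363,554

Profitable loop is JPY → CHF → CAD → JPY:
JPY 21,905,000 ÷ 146.75 = CHF 149,267.46
CHF 149,267.46 ÷ 0.68570 = CAD 217,686.25
CAD 217,686.25 ÷ 0.0097755 = JPY 22,268,554
Profit = JPY 22,268,554 − JPY 21,905,000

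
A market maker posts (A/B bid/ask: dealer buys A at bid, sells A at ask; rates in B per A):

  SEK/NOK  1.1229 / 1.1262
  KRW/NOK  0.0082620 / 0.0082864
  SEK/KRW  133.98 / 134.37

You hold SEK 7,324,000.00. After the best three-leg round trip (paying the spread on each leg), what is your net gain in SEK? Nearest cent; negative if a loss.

Best loop SEK → NOK → KRW → SEK:
SEK 7,324,000.00 × 1.1229 (sell SEK at bid) = NOK 8,224,119.60
NOK 8,224,119.60 ÷ 0.0082864 (buy KRW at ask) = KRW 992,484,022
KRW 992,484,022 ÷ 134.37 (buy SEK at ask) = SEK 7,386,202.44

Net profit: SEK 62,202.44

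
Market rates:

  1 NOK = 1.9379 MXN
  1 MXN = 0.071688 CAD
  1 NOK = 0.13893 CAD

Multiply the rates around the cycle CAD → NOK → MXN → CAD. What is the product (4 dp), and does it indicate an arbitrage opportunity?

Around CAD → NOK → MXN → CAD: 1 ÷ 0.13893 × 1.9379 × 0.071688 = 0.999958
Product ≈ 1 (deviation 0.004%, within rounding noise).

1.0000 (no arbitrage)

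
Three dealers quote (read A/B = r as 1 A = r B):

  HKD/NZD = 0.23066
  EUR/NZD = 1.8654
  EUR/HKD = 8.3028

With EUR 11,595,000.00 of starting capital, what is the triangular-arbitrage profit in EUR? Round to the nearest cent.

Profitable loop is EUR → HKD → NZD → EUR:
EUR 11,595,000.00 × 8.3028 = HKD 96,270,966.00
HKD 96,270,966.00 × 0.23066 = NZD 22,205,861.02
NZD 22,205,861.02 ÷ 1.8654 = EUR 11,904,074.74
Profit = EUR 11,904,074.74 − EUR 11,595,000.00

Profit: EUR 309,074.74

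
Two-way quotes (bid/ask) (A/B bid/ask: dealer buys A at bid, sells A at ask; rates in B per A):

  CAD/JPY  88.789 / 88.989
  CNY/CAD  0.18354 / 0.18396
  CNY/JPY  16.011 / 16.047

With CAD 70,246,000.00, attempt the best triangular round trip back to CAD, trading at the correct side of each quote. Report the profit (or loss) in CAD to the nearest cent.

Net profit: CAD 1,091,459.47

Best loop CAD → JPY → CNY → CAD:
CAD 70,246,000.00 × 88.789 (sell CAD at bid) = JPY 6,237,072,094
JPY 6,237,072,094 ÷ 16.047 (buy CNY at ask) = CNY 388,675,272.26
CNY 388,675,272.26 × 0.18354 (sell CNY at bid) = CAD 71,337,459.47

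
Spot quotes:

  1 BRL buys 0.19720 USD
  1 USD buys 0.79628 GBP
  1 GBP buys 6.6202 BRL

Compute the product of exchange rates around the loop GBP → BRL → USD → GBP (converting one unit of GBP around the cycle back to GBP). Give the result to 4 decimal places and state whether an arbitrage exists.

Around GBP → BRL → USD → GBP: 1 × 6.6202 × 0.19720 × 0.79628 = 1.039546
Product > 1; profitable direction is GBP → BRL → USD → GBP.

1.0395 (arbitrage exists)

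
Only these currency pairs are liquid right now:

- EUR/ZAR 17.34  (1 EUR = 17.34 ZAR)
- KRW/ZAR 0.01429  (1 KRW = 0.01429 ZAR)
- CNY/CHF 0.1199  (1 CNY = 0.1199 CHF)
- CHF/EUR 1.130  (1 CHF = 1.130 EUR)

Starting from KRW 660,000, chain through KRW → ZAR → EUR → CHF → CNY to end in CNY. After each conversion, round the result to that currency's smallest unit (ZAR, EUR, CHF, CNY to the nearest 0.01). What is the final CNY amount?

CNY 4,014.51

KRW 660,000 × 0.01429 = ZAR 9,431.40
ZAR 9,431.40 ÷ 17.34 = EUR 543.91
EUR 543.91 ÷ 1.130 = CHF 481.34
CHF 481.34 ÷ 0.1199 = CNY 4,014.51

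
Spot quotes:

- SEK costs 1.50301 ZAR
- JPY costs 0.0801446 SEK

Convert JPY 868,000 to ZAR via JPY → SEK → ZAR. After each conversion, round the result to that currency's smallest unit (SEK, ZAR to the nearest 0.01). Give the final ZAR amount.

JPY 868,000 × 0.0801446 = SEK 69,565.51
SEK 69,565.51 × 1.50301 = ZAR 104,557.66

ZAR 104,557.66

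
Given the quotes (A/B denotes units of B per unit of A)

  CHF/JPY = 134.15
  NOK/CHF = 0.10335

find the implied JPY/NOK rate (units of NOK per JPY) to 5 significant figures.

1 JPY ÷ 134.15 = 0.00745434 CHF
0.00745434 CHF ÷ 0.10335 = 0.0721272 NOK

JPY/NOK = 0.072127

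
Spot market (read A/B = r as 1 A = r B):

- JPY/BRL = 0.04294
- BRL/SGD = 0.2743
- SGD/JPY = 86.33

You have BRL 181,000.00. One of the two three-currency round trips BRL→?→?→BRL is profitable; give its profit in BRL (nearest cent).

Profitable loop is BRL → SGD → JPY → BRL:
BRL 181,000.00 × 0.2743 = SGD 49,648.30
SGD 49,648.30 × 86.33 = JPY 4,286,138
JPY 4,286,138 × 0.04294 = BRL 184,046.75
Profit = BRL 184,046.75 − BRL 181,000.00

Profit: BRL 3,046.75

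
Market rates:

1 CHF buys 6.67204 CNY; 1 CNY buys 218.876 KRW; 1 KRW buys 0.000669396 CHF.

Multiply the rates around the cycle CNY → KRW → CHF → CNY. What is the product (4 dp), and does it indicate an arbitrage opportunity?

0.9776 (arbitrage exists)

Around CNY → KRW → CHF → CNY: 1 × 218.876 × 0.000669396 × 6.67204 = 0.977552
Product < 1; profitable direction is CNY → CHF → KRW → CNY.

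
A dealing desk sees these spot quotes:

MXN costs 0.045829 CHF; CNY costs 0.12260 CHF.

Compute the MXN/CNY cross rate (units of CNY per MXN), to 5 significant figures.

MXN/CNY = 0.37381

1 MXN × 0.045829 = 0.045829 CHF
0.045829 CHF ÷ 0.12260 = 0.373809 CNY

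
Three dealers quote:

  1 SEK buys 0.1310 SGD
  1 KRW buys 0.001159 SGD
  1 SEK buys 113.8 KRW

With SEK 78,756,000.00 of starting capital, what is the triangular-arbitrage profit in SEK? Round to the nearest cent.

Profitable loop is SEK → KRW → SGD → SEK:
SEK 78,756,000.00 × 113.8 = KRW 8,962,432,800
KRW 8,962,432,800 × 0.001159 = SGD 10,387,459.62
SGD 10,387,459.62 ÷ 0.1310 = SEK 79,293,584.85
Profit = SEK 79,293,584.85 − SEK 78,756,000.00

Profit: SEK 537,584.85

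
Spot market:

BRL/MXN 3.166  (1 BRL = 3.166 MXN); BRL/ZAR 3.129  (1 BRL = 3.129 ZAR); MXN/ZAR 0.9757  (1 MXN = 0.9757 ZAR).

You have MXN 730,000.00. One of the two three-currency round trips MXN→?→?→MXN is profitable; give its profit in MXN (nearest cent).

Profit: MXN 9,437.05

Profitable loop is MXN → BRL → ZAR → MXN:
MXN 730,000.00 ÷ 3.166 = BRL 230,574.86
BRL 230,574.86 × 3.129 = ZAR 721,468.73
ZAR 721,468.73 ÷ 0.9757 = MXN 739,437.05
Profit = MXN 739,437.05 − MXN 730,000.00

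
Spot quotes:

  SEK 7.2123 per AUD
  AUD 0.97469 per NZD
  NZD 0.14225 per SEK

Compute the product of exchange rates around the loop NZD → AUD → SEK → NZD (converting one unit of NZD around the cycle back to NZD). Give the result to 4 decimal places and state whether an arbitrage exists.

Around NZD → AUD → SEK → NZD: 1 × 0.97469 × 7.2123 × 0.14225 = 0.999983
Product ≈ 1 (deviation 0.002%, within rounding noise).

1.0000 (no arbitrage)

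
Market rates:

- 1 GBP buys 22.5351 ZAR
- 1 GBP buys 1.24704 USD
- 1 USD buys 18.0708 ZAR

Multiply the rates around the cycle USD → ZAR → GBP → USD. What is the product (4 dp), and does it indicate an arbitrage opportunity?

1.0000 (no arbitrage)

Around USD → ZAR → GBP → USD: 1 × 18.0708 ÷ 22.5351 × 1.24704 = 0.999996
Product ≈ 1 (deviation 0.000%, within rounding noise).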